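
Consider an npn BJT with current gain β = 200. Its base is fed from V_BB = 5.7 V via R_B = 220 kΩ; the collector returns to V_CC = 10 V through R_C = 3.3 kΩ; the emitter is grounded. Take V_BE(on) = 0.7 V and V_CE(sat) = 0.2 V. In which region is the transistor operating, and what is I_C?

Assume active: I_B = (5.7 − 0.7)/220 = 0.0227 mA, giving I_C = β·I_B = 4.55 mA.
But then V_CE = 10 − 4.55×3.3 = -5 V < V_CE(sat) = 0.2 V — impossible in the active region.
So the transistor is saturated. With V_CE = 0.2 V, I_C = (V_CC − 0.2)/R_C = 9.8/3.3 = 2.97 mA.
Check: β·I_B = 4.55 mA > I_C = 2.97 mA, confirming saturation.

saturation; I_C ≈ 3 mA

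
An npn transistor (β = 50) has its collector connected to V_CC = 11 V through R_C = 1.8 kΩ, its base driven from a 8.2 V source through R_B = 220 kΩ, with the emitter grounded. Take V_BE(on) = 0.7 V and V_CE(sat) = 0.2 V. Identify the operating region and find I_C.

Assume active. Base-emitter loop: I_B = (V_BB − V_BE)/R_B = (8.2 − 0.7)/220 = 0.0341 mA.
I_C = β·I_B = 50×0.0341 = 1.7 mA.
V_CE = V_CC − I_C·R_C = 11 − 1.7×1.8 = 7.93 V > V_CE(sat), so the active-region assumption holds.

active; I_C ≈ 1.7 mA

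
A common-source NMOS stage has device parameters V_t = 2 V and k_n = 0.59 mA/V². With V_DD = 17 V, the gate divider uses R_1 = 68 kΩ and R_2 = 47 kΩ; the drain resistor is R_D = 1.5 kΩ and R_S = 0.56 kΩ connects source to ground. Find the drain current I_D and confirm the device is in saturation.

V_G = V_DD·R_2/(R_1+R_2) = 17×47/115 = 6.95 V.
Assume saturation: I_D = (k_n/2)(V_GS − V_t)² with V_GS = V_G − I_D·R_S = 6.95 − 0.56·I_D.
Substituting gives 0.0925·I_D² − 2.63·I_D + 7.22 = 0, with roots I_D = 3.07 or 25.4 mA.
The root I_D = 25.4 mA gives V_GS = -7.28 V ≤ V_t, so take I_D = 3.07 mA.
Then V_GS = 5.23 V and V_DS = V_DD − I_D(R_D+R_S) = 17 − 3.07×2.06 = 10.7 V.
Saturation requires V_DS ≥ V_GS − V_t = 3.23 V; 10.7 ≥ 3.23 ✓.

I_D ≈ 3.1 mA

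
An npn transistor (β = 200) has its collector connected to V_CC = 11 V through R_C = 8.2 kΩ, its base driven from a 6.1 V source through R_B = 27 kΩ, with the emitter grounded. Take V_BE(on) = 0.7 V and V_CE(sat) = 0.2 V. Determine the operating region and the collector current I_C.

saturation; I_C ≈ 1.3 mA

Assume active: I_B = (6.1 − 0.7)/27 = 0.2 mA, giving I_C = β·I_B = 40 mA.
But then V_CE = 11 − 40×8.2 = -317 V < V_CE(sat) = 0.2 V — impossible in the active region.
So the transistor is saturated. With V_CE = 0.2 V, I_C = (V_CC − 0.2)/R_C = 10.8/8.2 = 1.32 mA.
Check: β·I_B = 40 mA > I_C = 1.32 mA, confirming saturation.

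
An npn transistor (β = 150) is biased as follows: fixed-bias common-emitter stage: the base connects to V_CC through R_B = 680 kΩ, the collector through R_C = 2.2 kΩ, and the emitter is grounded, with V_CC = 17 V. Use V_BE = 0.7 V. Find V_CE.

Base loop: V_CC = I_B·R_B + V_BE, so I_B = (17 − 0.7)/680 kΩ = 0.024 mA.
In the active region I_C = β·I_B = 150 × 0.024 = 3.6 mA.
Collector loop: V_CE = V_CC − I_C·R_C = 17 − 3.6×2.2 = 9.09 V.
Since V_CE = 9.09 V > V_CE(sat) ≈ 0.2 V, the transistor is in the active region as assumed.

V_CE ≈ 9.1 V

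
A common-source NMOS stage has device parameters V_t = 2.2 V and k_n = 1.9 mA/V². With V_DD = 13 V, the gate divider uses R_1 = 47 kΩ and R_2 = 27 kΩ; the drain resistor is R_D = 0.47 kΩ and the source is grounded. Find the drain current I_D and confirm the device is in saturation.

I_D ≈ 6.1 mA

V_G = V_DD·R_2/(R_1+R_2) = 13×27/74 = 4.74 V. With the source grounded, V_GS = V_G = 4.74 V.
Assume saturation: I_D = (k_n/2)(V_GS − V_t)² = (1.9/2)×(4.74 − 2.2)² = 0.95×2.54² = 6.14 mA.
V_DS = V_DD − I_D·R_D = 13 − 6.14×0.47 = 10.1 V.
Saturation requires V_DS ≥ V_GS − V_t = 2.54 V; 10.1 ≥ 2.54 ✓.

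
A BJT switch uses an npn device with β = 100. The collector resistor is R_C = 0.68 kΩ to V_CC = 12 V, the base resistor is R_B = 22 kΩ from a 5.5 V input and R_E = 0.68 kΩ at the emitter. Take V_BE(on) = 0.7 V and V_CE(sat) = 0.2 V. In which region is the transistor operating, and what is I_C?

active; I_C ≈ 5.3 mA

Assume active. Base-emitter loop: I_B = (V_BB − V_BE)/(R_B + (β+1)R_E) = (5.5 − 0.7)/(22 + 101×0.68) = 0.0529 mA.
I_C = β·I_B = 100×0.0529 = 5.29 mA.
V_CE = V_CC − I_C·R_C − I_E·R_E = 12 − 5.29×0.68 − 5.35×0.68 = 4.77 V > V_CE(sat), so the active-region assumption holds.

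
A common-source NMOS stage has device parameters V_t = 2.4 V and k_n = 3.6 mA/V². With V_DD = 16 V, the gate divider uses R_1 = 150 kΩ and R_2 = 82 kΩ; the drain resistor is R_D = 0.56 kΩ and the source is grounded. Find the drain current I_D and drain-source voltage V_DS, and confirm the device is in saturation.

I_D ≈ 19 mA, V_DS ≈ 5.3 V

V_G = V_DD·R_2/(R_1+R_2) = 16×82/232 = 5.66 V. With the source grounded, V_GS = V_G = 5.66 V.
Assume saturation: I_D = (k_n/2)(V_GS − V_t)² = (3.6/2)×(5.66 − 2.4)² = 1.8×3.26² = 19.1 mA.
V_DS = V_DD − I_D·R_D = 16 − 19.1×0.56 = 5.32 V.
Saturation requires V_DS ≥ V_GS − V_t = 3.26 V; 5.32 ≥ 3.26 ✓.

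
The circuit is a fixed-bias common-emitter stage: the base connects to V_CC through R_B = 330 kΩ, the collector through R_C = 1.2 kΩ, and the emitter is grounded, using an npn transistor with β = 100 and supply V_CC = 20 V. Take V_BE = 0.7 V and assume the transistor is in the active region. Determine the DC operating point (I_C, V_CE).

Base loop: V_CC = I_B·R_B + V_BE, so I_B = (20 − 0.7)/330 kΩ = 0.0585 mA.
In the active region I_C = β·I_B = 100 × 0.0585 = 5.85 mA.
Collector loop: V_CE = V_CC − I_C·R_C = 20 − 5.85×1.2 = 13 V.
Since V_CE = 13 V > V_CE(sat) ≈ 0.2 V, the transistor is in the active region as assumed.

I_C ≈ 5.8 mA, V_CE ≈ 13 V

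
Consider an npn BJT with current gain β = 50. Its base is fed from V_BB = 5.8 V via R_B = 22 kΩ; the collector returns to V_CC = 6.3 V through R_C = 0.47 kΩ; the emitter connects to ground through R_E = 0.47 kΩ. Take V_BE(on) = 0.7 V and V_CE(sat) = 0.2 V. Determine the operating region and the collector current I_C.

active; I_C ≈ 5.5 mA

Assume active. Base-emitter loop: I_B = (V_BB − V_BE)/(R_B + (β+1)R_E) = (5.8 − 0.7)/(22 + 51×0.47) = 0.111 mA.
I_C = β·I_B = 50×0.111 = 5.55 mA.
V_CE = V_CC − I_C·R_C − I_E·R_E = 6.3 − 5.55×0.47 − 5.66×0.47 = 1.03 V > V_CE(sat), so the active-region assumption holds.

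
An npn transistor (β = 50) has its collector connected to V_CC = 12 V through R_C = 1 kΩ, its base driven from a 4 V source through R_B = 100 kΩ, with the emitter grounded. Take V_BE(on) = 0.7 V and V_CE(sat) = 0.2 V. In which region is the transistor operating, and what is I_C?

Assume active. Base-emitter loop: I_B = (V_BB − V_BE)/R_B = (4 − 0.7)/100 = 0.033 mA.
I_C = β·I_B = 50×0.033 = 1.65 mA.
V_CE = V_CC − I_C·R_C = 12 − 1.65×1 = 10.3 V > V_CE(sat), so the active-region assumption holds.

active; I_C ≈ 1.7 mA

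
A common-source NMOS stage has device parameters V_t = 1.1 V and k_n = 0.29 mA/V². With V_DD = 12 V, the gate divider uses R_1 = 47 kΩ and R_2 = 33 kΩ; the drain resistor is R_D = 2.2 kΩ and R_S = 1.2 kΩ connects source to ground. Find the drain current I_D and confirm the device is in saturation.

I_D ≈ 1 mA

V_G = V_DD·R_2/(R_1+R_2) = 12×33/80 = 4.95 V.
Assume saturation: I_D = (k_n/2)(V_GS − V_t)² with V_GS = V_G − I_D·R_S = 4.95 − 1.2·I_D.
Substituting gives 0.209·I_D² − 2.34·I_D + 2.15 = 0, with roots I_D = 1.01 or 10.2 mA.
The root I_D = 10.2 mA gives V_GS = -7.29 V ≤ V_t, so take I_D = 1.01 mA.
Then V_GS = 3.74 V and V_DS = V_DD − I_D(R_D+R_S) = 12 − 1.01×3.4 = 8.57 V.
Saturation requires V_DS ≥ V_GS − V_t = 2.64 V; 8.57 ≥ 2.64 ✓.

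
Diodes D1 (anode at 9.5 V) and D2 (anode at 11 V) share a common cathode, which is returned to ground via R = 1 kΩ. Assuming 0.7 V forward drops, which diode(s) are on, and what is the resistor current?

Only D2 conducts; I_R ≈ 10 mA

Assume both conduct. Then node N would need to be at both 9.5−0.7 = 8.8 V and 11−0.7 = 10.3 V, which is impossible.
Assume only D2 conducts: V_N = 11 − 0.7 = 10.3 V, so I_R = 10.3/1 = 10.3 mA.
Check D1: its anode-to-cathode voltage is 9.5 − 10.3 = -0.8 V < 0.7 V, so it is off. The assumption is consistent.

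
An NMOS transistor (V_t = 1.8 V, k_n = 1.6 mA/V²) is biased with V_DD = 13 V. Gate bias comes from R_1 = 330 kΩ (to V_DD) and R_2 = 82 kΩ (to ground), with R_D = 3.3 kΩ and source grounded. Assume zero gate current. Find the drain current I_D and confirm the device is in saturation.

V_G = V_DD·R_2/(R_1+R_2) = 13×82/412 = 2.59 V. With the source grounded, V_GS = V_G = 2.59 V.
Assume saturation: I_D = (k_n/2)(V_GS − V_t)² = (1.6/2)×(2.59 − 1.8)² = 0.8×0.787² = 0.496 mA.
V_DS = V_DD − I_D·R_D = 13 − 0.496×3.3 = 11.4 V.
Saturation requires V_DS ≥ V_GS − V_t = 0.787 V; 11.4 ≥ 0.787 ✓.

I_D ≈ 0.5 mA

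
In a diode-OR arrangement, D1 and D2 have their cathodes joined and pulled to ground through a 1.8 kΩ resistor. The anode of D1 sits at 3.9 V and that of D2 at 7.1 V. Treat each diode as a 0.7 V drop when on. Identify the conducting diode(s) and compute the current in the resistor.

Only D2 conducts; I_R ≈ 3.6 mA

Assume both conduct. Then node N would need to be at both 3.9−0.7 = 3.2 V and 7.1−0.7 = 6.4 V, which is impossible.
Assume only D2 conducts: V_N = 7.1 − 0.7 = 6.4 V, so I_R = 6.4/1.8 = 3.56 mA.
Check D1: its anode-to-cathode voltage is 3.9 − 6.4 = -2.5 V < 0.7 V, so it is off. The assumption is consistent.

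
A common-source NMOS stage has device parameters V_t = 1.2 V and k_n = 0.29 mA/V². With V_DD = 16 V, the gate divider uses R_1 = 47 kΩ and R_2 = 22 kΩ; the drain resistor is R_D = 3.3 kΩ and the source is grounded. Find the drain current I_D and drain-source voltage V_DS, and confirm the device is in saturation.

I_D ≈ 2.2 mA, V_DS ≈ 8.7 V

V_G = V_DD·R_2/(R_1+R_2) = 16×22/69 = 5.1 V. With the source grounded, V_GS = V_G = 5.1 V.
Assume saturation: I_D = (k_n/2)(V_GS − V_t)² = (0.29/2)×(5.1 − 1.2)² = 0.145×3.9² = 2.21 mA.
V_DS = V_DD − I_D·R_D = 16 − 2.21×3.3 = 8.72 V.
Saturation requires V_DS ≥ V_GS − V_t = 3.9 V; 8.72 ≥ 3.9 ✓.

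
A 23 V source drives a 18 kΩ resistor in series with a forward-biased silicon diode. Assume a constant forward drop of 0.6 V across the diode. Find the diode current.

I ≈ 1.2 mA

KVL around the loop: 23 = V_D + I·R = 0.6 + I × 18 kΩ.
So I = (23 − 0.6) / 18 kΩ = 22.4 / 18 = 1.24 mA.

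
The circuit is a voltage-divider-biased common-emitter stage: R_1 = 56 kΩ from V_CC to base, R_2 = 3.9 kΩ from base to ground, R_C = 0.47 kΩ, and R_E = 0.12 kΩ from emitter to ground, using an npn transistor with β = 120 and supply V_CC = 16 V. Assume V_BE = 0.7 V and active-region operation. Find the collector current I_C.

I_C ≈ 2.3 mA

Thevenize the base divider: V_Th = V_CC·R_2/(R_1+R_2) = 16×3.9/59.9 = 1.04 V, R_Th = R_1‖R_2 = 3.65 kΩ.
Base-emitter loop: V_Th = I_B·R_Th + V_BE + (β+1)I_B·R_E, so I_B = (1.04 − 0.7) / (3.65 + 121×0.12) = 0.0188 mA.
I_C = β·I_B = 120×0.0188 = 2.26 mA, and I_E = (β+1)I_B = 2.28 mA.
V_CE = V_CC − I_C·R_C − I_E·R_E = 16 − 2.26×0.47 − 2.28×0.12 = 14.7 V.
V_CE = 14.7 V > 0.2 V confirms active-region operation.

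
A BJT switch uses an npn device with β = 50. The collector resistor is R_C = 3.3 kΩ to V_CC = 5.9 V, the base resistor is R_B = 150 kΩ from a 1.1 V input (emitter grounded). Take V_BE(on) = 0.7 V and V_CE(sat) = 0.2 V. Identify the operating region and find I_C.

Assume active. Base-emitter loop: I_B = (V_BB − V_BE)/R_B = (1.1 − 0.7)/150 = 0.00267 mA.
I_C = β·I_B = 50×0.00267 = 0.133 mA.
V_CE = V_CC − I_C·R_C = 5.9 − 0.133×3.3 = 5.46 V > V_CE(sat), so the active-region assumption holds.

active; I_C ≈ 0.13 mA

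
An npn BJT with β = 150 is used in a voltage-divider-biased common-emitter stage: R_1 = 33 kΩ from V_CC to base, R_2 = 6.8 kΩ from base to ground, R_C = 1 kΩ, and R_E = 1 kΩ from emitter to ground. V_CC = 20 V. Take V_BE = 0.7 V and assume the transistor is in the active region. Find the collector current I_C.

I_C ≈ 2.6 mA

Thevenize the base divider: V_Th = V_CC·R_2/(R_1+R_2) = 20×6.8/39.8 = 3.42 V, R_Th = R_1‖R_2 = 5.64 kΩ.
Base-emitter loop: V_Th = I_B·R_Th + V_BE + (β+1)I_B·R_E, so I_B = (3.42 − 0.7) / (5.64 + 151×1) = 0.0173 mA.
I_C = β·I_B = 150×0.0173 = 2.6 mA, and I_E = (β+1)I_B = 2.62 mA.
V_CE = V_CC − I_C·R_C − I_E·R_E = 20 − 2.6×1 − 2.62×1 = 14.8 V.
V_CE = 14.8 V > 0.2 V confirms active-region operation.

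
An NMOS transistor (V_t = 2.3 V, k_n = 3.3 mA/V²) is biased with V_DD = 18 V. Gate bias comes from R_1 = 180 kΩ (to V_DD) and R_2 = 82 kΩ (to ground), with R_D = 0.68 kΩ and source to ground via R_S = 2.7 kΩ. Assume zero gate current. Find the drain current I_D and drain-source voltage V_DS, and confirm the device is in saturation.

V_G = V_DD·R_2/(R_1+R_2) = 18×82/262 = 5.63 V.
Assume saturation: I_D = (k_n/2)(V_GS − V_t)² with V_GS = V_G − I_D·R_S = 5.63 − 2.7·I_D.
Substituting gives 12·I_D² − 30.7·I_D + 18.3 = 0, with roots I_D = 0.953 or 1.6 mA.
The root I_D = 1.6 mA gives V_GS = 1.32 V ≤ V_t, so take I_D = 0.953 mA.
Then V_GS = 3.06 V and V_DS = V_DD − I_D(R_D+R_S) = 18 − 0.953×3.38 = 14.8 V.
Saturation requires V_DS ≥ V_GS − V_t = 0.76 V; 14.8 ≥ 0.76 ✓.

I_D ≈ 0.95 mA, V_DS ≈ 15 V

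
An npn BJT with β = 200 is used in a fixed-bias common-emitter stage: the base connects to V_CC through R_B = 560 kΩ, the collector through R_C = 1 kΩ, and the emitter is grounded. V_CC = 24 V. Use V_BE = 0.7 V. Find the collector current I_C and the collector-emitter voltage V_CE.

Base loop: V_CC = I_B·R_B + V_BE, so I_B = (24 − 0.7)/560 kΩ = 0.0416 mA.
In the active region I_C = β·I_B = 200 × 0.0416 = 8.32 mA.
Collector loop: V_CE = V_CC − I_C·R_C = 24 − 8.32×1 = 15.7 V.
Since V_CE = 15.7 V > V_CE(sat) ≈ 0.2 V, the transistor is in the active region as assumed.

I_C ≈ 8.3 mA, V_CE ≈ 16 V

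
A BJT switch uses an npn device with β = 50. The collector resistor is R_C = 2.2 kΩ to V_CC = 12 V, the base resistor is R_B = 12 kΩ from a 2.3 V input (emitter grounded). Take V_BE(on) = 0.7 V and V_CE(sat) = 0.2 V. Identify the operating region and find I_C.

Assume active: I_B = (2.3 − 0.7)/12 = 0.133 mA, giving I_C = β·I_B = 6.67 mA.
But then V_CE = 12 − 6.67×2.2 = -2.67 V < V_CE(sat) = 0.2 V — impossible in the active region.
So the transistor is saturated. With V_CE = 0.2 V, I_C = (V_CC − 0.2)/R_C = 11.8/2.2 = 5.36 mA.
Check: β·I_B = 6.67 mA > I_C = 5.36 mA, confirming saturation.

saturation; I_C ≈ 5.4 mA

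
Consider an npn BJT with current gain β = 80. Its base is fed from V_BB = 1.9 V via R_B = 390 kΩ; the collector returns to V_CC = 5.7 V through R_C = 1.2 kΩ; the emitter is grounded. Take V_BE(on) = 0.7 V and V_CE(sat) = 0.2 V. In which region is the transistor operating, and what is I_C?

Assume active. Base-emitter loop: I_B = (V_BB − V_BE)/R_B = (1.9 − 0.7)/390 = 0.00308 mA.
I_C = β·I_B = 80×0.00308 = 0.246 mA.
V_CE = V_CC − I_C·R_C = 5.7 − 0.246×1.2 = 5.4 V > V_CE(sat), so the active-region assumption holds.

active; I_C ≈ 0.25 mA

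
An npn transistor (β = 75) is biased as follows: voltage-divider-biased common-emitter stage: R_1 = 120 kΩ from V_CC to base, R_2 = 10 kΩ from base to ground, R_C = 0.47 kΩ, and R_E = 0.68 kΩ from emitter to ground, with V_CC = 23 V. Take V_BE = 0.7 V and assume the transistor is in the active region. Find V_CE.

V_CE ≈ 21 V

Thevenize the base divider: V_Th = V_CC·R_2/(R_1+R_2) = 23×10/130 = 1.77 V, R_Th = R_1‖R_2 = 9.23 kΩ.
Base-emitter loop: V_Th = I_B·R_Th + V_BE + (β+1)I_B·R_E, so I_B = (1.77 − 0.7) / (9.23 + 76×0.68) = 0.0176 mA.
I_C = β·I_B = 75×0.0176 = 1.32 mA, and I_E = (β+1)I_B = 1.33 mA.
V_CE = V_CC − I_C·R_C − I_E·R_E = 23 − 1.32×0.47 − 1.33×0.68 = 21.5 V.
V_CE = 21.5 V > 0.2 V confirms active-region operation.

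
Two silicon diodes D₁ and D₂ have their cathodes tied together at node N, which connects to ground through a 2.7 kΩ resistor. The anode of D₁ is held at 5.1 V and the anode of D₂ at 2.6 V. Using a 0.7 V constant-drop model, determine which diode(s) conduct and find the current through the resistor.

Assume both conduct. Then node N would need to be at both 5.1−0.7 = 4.4 V and 2.6−0.7 = 1.9 V, which is impossible.
Assume only D₁ conducts: V_N = 5.1 − 0.7 = 4.4 V, so I_R = 4.4/2.7 = 1.63 mA.
Check D₂: its anode-to-cathode voltage is 2.6 − 4.4 = -1.8 V < 0.7 V, so it is off. The assumption is consistent.

Only D₁ conducts; I_R ≈ 1.6 mA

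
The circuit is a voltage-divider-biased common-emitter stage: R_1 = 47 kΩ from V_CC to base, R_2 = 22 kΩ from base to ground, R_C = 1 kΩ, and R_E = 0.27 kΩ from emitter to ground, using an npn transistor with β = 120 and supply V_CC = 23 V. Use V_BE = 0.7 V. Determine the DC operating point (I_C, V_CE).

Thevenize the base divider: V_Th = V_CC·R_2/(R_1+R_2) = 23×22/69 = 7.33 V, R_Th = R_1‖R_2 = 15 kΩ.
Base-emitter loop: V_Th = I_B·R_Th + V_BE + (β+1)I_B·R_E, so I_B = (7.33 − 0.7) / (15 + 121×0.27) = 0.139 mA.
I_C = β·I_B = 120×0.139 = 16.7 mA, and I_E = (β+1)I_B = 16.8 mA.
V_CE = V_CC − I_C·R_C − I_E·R_E = 23 − 16.7×1 − 16.8×0.27 = 1.75 V.
V_CE = 1.75 V > 0.2 V confirms active-region operation.

I_C ≈ 17 mA, V_CE ≈ 1.7 V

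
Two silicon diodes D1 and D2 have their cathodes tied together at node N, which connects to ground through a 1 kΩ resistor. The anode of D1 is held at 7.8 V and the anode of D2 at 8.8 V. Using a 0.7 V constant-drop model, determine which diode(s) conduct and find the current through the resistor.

Assume both conduct. Then node N would need to be at both 7.8−0.7 = 7.1 V and 8.8−0.7 = 8.1 V, which is impossible.
Assume only D2 conducts: V_N = 8.8 − 0.7 = 8.1 V, so I_R = 8.1/1 = 8.1 mA.
Check D1: its anode-to-cathode voltage is 7.8 − 8.1 = -0.3 V < 0.7 V, so it is off. The assumption is consistent.

Only D2 conducts; I_R ≈ 8.1 mA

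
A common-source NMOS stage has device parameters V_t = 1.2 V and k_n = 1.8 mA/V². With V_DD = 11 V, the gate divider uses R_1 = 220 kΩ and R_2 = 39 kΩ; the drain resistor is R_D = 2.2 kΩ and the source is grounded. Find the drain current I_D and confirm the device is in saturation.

V_G = V_DD·R_2/(R_1+R_2) = 11×39/259 = 1.66 V. With the source grounded, V_GS = V_G = 1.66 V.
Assume saturation: I_D = (k_n/2)(V_GS − V_t)² = (1.8/2)×(1.66 − 1.2)² = 0.9×0.456² = 0.187 mA.
V_DS = V_DD − I_D·R_D = 11 − 0.187×2.2 = 10.6 V.
Saturation requires V_DS ≥ V_GS − V_t = 0.456 V; 10.6 ≥ 0.456 ✓.

I_D ≈ 0.19 mA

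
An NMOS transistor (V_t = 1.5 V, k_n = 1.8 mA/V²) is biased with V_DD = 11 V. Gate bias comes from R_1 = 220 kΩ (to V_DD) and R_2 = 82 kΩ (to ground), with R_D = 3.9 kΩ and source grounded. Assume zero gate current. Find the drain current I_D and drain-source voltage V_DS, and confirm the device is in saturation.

V_G = V_DD·R_2/(R_1+R_2) = 11×82/302 = 2.99 V. With the source grounded, V_GS = V_G = 2.99 V.
Assume saturation: I_D = (k_n/2)(V_GS − V_t)² = (1.8/2)×(2.99 − 1.5)² = 0.9×1.49² = 1.99 mA.
V_DS = V_DD − I_D·R_D = 11 − 1.99×3.9 = 3.24 V.
Saturation requires V_DS ≥ V_GS − V_t = 1.49 V; 3.24 ≥ 1.49 ✓.

I_D ≈ 2 mA, V_DS ≈ 3.2 V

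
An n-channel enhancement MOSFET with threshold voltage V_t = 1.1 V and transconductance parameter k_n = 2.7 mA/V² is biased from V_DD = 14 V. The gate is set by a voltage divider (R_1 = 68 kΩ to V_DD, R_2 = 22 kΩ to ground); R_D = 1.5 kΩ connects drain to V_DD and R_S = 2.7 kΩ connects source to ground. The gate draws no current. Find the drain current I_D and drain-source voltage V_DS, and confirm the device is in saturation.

V_G = V_DD·R_2/(R_1+R_2) = 14×22/90 = 3.42 V.
Assume saturation: I_D = (k_n/2)(V_GS − V_t)² with V_GS = V_G − I_D·R_S = 3.42 − 2.7·I_D.
Substituting gives 9.84·I_D² − 17.9·I_D + 7.28 = 0, with roots I_D = 0.611 or 1.21 mA.
The root I_D = 1.21 mA gives V_GS = 0.153 V ≤ V_t, so take I_D = 0.611 mA.
Then V_GS = 1.77 V and V_DS = V_DD − I_D(R_D+R_S) = 14 − 0.611×4.2 = 11.4 V.
Saturation requires V_DS ≥ V_GS − V_t = 0.673 V; 11.4 ≥ 0.673 ✓.

I_D ≈ 0.61 mA, V_DS ≈ 11 V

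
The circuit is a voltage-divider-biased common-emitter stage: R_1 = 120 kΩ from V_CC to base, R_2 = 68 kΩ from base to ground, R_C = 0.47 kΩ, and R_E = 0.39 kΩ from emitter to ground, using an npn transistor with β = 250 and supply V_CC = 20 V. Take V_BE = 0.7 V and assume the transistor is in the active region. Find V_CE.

V_CE ≈ 10 V

Thevenize the base divider: V_Th = V_CC·R_2/(R_1+R_2) = 20×68/188 = 7.23 V, R_Th = R_1‖R_2 = 43.4 kΩ.
Base-emitter loop: V_Th = I_B·R_Th + V_BE + (β+1)I_B·R_E, so I_B = (7.23 − 0.7) / (43.4 + 251×0.39) = 0.0462 mA.
I_C = β·I_B = 250×0.0462 = 11.6 mA, and I_E = (β+1)I_B = 11.6 mA.
V_CE = V_CC − I_C·R_C − I_E·R_E = 20 − 11.6×0.47 − 11.6×0.39 = 10 V.
V_CE = 10 V > 0.2 V confirms active-region operation.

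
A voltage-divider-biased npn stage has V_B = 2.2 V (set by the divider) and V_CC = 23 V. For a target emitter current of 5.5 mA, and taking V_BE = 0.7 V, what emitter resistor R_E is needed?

R_E ≈ 0.27 kΩ

V_E = V_B − V_BE = 2.2 − 0.7 = 1.5 V.
R_E = V_E / I_E = 1.5 / 5.5 = 0.273 kΩ.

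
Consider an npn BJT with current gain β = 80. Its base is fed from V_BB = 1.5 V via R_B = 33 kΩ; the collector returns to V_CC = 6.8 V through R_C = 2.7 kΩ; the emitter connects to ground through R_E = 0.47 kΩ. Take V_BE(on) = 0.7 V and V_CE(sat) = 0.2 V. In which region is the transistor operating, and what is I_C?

Assume active. Base-emitter loop: I_B = (V_BB − V_BE)/(R_B + (β+1)R_E) = (1.5 − 0.7)/(33 + 81×0.47) = 0.0113 mA.
I_C = β·I_B = 80×0.0113 = 0.901 mA.
V_CE = V_CC − I_C·R_C − I_E·R_E = 6.8 − 0.901×2.7 − 0.912×0.47 = 3.94 V > V_CE(sat), so the active-region assumption holds.

active; I_C ≈ 0.9 mA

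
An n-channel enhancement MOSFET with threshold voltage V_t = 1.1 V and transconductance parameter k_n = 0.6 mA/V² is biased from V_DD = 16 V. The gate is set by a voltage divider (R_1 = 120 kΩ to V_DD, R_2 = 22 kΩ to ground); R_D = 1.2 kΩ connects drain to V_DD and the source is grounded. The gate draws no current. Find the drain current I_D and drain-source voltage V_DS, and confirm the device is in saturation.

V_G = V_DD·R_2/(R_1+R_2) = 16×22/142 = 2.48 V. With the source grounded, V_GS = V_G = 2.48 V.
Assume saturation: I_D = (k_n/2)(V_GS − V_t)² = (0.6/2)×(2.48 − 1.1)² = 0.3×1.38² = 0.57 mA.
V_DS = V_DD − I_D·R_D = 16 − 0.57×1.2 = 15.3 V.
Saturation requires V_DS ≥ V_GS − V_t = 1.38 V; 15.3 ≥ 1.38 ✓.

I_D ≈ 0.57 mA, V_DS ≈ 15 V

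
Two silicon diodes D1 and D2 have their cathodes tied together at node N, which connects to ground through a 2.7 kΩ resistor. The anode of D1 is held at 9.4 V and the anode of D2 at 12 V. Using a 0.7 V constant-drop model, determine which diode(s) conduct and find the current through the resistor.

Assume both conduct. Then node N would need to be at both 9.4−0.7 = 8.7 V and 12−0.7 = 11.3 V, which is impossible.
Assume only D2 conducts: V_N = 12 − 0.7 = 11.3 V, so I_R = 11.3/2.7 = 4.19 mA.
Check D1: its anode-to-cathode voltage is 9.4 − 11.3 = -1.9 V < 0.7 V, so it is off. The assumption is consistent.

Only D2 conducts; I_R ≈ 4.2 mA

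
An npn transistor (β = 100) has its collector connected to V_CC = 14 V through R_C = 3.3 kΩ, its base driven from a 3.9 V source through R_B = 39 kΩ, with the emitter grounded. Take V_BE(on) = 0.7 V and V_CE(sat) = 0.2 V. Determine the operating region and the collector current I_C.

Assume active: I_B = (3.9 − 0.7)/39 = 0.0821 mA, giving I_C = β·I_B = 8.21 mA.
But then V_CE = 14 − 8.21×3.3 = -13.1 V < V_CE(sat) = 0.2 V — impossible in the active region.
So the transistor is saturated. With V_CE = 0.2 V, I_C = (V_CC − 0.2)/R_C = 13.8/3.3 = 4.18 mA.
Check: β·I_B = 8.21 mA > I_C = 4.18 mA, confirming saturation.

saturation; I_C ≈ 4.2 mA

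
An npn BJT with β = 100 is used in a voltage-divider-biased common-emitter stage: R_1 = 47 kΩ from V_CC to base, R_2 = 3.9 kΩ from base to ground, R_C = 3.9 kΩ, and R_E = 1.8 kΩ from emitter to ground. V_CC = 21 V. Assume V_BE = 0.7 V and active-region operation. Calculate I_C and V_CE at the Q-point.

I_C ≈ 0.49 mA, V_CE ≈ 18 V

Thevenize the base divider: V_Th = V_CC·R_2/(R_1+R_2) = 21×3.9/50.9 = 1.61 V, R_Th = R_1‖R_2 = 3.6 kΩ.
Base-emitter loop: V_Th = I_B·R_Th + V_BE + (β+1)I_B·R_E, so I_B = (1.61 − 0.7) / (3.6 + 101×1.8) = 0.0049 mA.
I_C = β·I_B = 100×0.0049 = 0.49 mA, and I_E = (β+1)I_B = 0.495 mA.
V_CE = V_CC − I_C·R_C − I_E·R_E = 21 − 0.49×3.9 − 0.495×1.8 = 18.2 V.
V_CE = 18.2 V > 0.2 V confirms active-region operation.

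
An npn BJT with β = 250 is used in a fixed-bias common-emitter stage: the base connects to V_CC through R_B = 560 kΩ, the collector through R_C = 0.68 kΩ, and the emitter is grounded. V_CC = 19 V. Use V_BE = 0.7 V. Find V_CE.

V_CE ≈ 13 V

Base loop: V_CC = I_B·R_B + V_BE, so I_B = (19 − 0.7)/560 kΩ = 0.0327 mA.
In the active region I_C = β·I_B = 250 × 0.0327 = 8.17 mA.
Collector loop: V_CE = V_CC − I_C·R_C = 19 − 8.17×0.68 = 13.4 V.
Since V_CE = 13.4 V > V_CE(sat) ≈ 0.2 V, the transistor is in the active region as assumed.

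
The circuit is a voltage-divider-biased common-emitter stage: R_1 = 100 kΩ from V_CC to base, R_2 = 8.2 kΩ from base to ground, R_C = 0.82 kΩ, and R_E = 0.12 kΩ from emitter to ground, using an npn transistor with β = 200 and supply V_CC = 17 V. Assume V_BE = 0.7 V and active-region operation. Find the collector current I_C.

Thevenize the base divider: V_Th = V_CC·R_2/(R_1+R_2) = 17×8.2/108 = 1.29 V, R_Th = R_1‖R_2 = 7.58 kΩ.
Base-emitter loop: V_Th = I_B·R_Th + V_BE + (β+1)I_B·R_E, so I_B = (1.29 − 0.7) / (7.58 + 201×0.12) = 0.0186 mA.
I_C = β·I_B = 200×0.0186 = 3.71 mA, and I_E = (β+1)I_B = 3.73 mA.
V_CE = V_CC − I_C·R_C − I_E·R_E = 17 − 3.71×0.82 − 3.73×0.12 = 13.5 V.
V_CE = 13.5 V > 0.2 V confirms active-region operation.

I_C ≈ 3.7 mA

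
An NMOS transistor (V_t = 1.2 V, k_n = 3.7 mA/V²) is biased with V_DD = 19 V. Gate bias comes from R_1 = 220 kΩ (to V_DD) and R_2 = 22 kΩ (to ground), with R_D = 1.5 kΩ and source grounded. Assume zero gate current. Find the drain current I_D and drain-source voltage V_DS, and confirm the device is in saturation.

I_D ≈ 0.51 mA, V_DS ≈ 18 V

V_G = V_DD·R_2/(R_1+R_2) = 19×22/242 = 1.73 V. With the source grounded, V_GS = V_G = 1.73 V.
Assume saturation: I_D = (k_n/2)(V_GS − V_t)² = (3.7/2)×(1.73 − 1.2)² = 1.85×0.527² = 0.514 mA.
V_DS = V_DD − I_D·R_D = 19 − 0.514×1.5 = 18.2 V.
Saturation requires V_DS ≥ V_GS − V_t = 0.527 V; 18.2 ≥ 0.527 ✓.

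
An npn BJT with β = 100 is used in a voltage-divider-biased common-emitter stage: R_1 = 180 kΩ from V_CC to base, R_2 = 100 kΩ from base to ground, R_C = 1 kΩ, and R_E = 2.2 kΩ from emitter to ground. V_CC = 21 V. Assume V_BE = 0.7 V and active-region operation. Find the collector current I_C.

Thevenize the base divider: V_Th = V_CC·R_2/(R_1+R_2) = 21×100/280 = 7.5 V, R_Th = R_1‖R_2 = 64.3 kΩ.
Base-emitter loop: V_Th = I_B·R_Th + V_BE + (β+1)I_B·R_E, so I_B = (7.5 − 0.7) / (64.3 + 101×2.2) = 0.0237 mA.
I_C = β·I_B = 100×0.0237 = 2.37 mA, and I_E = (β+1)I_B = 2.4 mA.
V_CE = V_CC − I_C·R_C − I_E·R_E = 21 − 2.37×1 − 2.4×2.2 = 13.4 V.
V_CE = 13.4 V > 0.2 V confirms active-region operation.

I_C ≈ 2.4 mA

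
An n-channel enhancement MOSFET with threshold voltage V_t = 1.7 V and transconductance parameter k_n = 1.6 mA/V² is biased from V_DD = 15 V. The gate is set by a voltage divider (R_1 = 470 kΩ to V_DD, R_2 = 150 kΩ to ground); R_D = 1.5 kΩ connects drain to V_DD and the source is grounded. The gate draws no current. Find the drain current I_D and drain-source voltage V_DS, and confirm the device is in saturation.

I_D ≈ 3 mA, V_DS ≈ 11 V

V_G = V_DD·R_2/(R_1+R_2) = 15×150/620 = 3.63 V. With the source grounded, V_GS = V_G = 3.63 V.
Assume saturation: I_D = (k_n/2)(V_GS − V_t)² = (1.6/2)×(3.63 − 1.7)² = 0.8×1.93² = 2.98 mA.
V_DS = V_DD − I_D·R_D = 15 − 2.98×1.5 = 10.5 V.
Saturation requires V_DS ≥ V_GS − V_t = 1.93 V; 10.5 ≥ 1.93 ✓.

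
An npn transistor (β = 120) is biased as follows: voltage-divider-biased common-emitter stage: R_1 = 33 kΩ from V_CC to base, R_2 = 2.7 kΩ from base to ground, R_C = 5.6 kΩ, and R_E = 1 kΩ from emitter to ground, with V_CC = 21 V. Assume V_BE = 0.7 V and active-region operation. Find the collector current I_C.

I_C ≈ 0.86 mA

Thevenize the base divider: V_Th = V_CC·R_2/(R_1+R_2) = 21×2.7/35.7 = 1.59 V, R_Th = R_1‖R_2 = 2.5 kΩ.
Base-emitter loop: V_Th = I_B·R_Th + V_BE + (β+1)I_B·R_E, so I_B = (1.59 − 0.7) / (2.5 + 121×1) = 0.00719 mA.
I_C = β·I_B = 120×0.00719 = 0.863 mA, and I_E = (β+1)I_B = 0.87 mA.
V_CE = V_CC − I_C·R_C − I_E·R_E = 21 − 0.863×5.6 − 0.87×1 = 15.3 V.
V_CE = 15.3 V > 0.2 V confirms active-region operation.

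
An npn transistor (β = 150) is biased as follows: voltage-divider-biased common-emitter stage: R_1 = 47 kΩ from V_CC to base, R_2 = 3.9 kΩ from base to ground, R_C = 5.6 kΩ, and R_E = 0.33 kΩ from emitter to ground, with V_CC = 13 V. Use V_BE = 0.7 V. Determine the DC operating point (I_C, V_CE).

Thevenize the base divider: V_Th = V_CC·R_2/(R_1+R_2) = 13×3.9/50.9 = 0.996 V, R_Th = R_1‖R_2 = 3.6 kΩ.
Base-emitter loop: V_Th = I_B·R_Th + V_BE + (β+1)I_B·R_E, so I_B = (0.996 − 0.7) / (3.6 + 151×0.33) = 0.00554 mA.
I_C = β·I_B = 150×0.00554 = 0.831 mA, and I_E = (β+1)I_B = 0.837 mA.
V_CE = V_CC − I_C·R_C − I_E·R_E = 13 − 0.831×5.6 − 0.837×0.33 = 8.07 V.
V_CE = 8.07 V > 0.2 V confirms active-region operation.

I_C ≈ 0.83 mA, V_CE ≈ 8.1 V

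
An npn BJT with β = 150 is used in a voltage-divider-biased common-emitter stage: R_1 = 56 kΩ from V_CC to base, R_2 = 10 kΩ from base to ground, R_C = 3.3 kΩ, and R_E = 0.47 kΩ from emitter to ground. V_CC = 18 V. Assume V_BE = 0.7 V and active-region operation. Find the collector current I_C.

I_C ≈ 3.8 mA

Thevenize the base divider: V_Th = V_CC·R_2/(R_1+R_2) = 18×10/66 = 2.73 V, R_Th = R_1‖R_2 = 8.48 kΩ.
Base-emitter loop: V_Th = I_B·R_Th + V_BE + (β+1)I_B·R_E, so I_B = (2.73 − 0.7) / (8.48 + 151×0.47) = 0.0255 mA.
I_C = β·I_B = 150×0.0255 = 3.83 mA, and I_E = (β+1)I_B = 3.85 mA.
V_CE = V_CC − I_C·R_C − I_E·R_E = 18 − 3.83×3.3 − 3.85×0.47 = 3.56 V.
V_CE = 3.56 V > 0.2 V confirms active-region operation.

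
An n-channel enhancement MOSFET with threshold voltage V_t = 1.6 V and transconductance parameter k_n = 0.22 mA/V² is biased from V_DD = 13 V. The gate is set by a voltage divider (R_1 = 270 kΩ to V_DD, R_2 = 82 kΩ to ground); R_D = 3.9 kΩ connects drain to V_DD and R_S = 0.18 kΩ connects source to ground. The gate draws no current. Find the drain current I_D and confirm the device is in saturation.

I_D ≈ 0.21 mA

V_G = V_DD·R_2/(R_1+R_2) = 13×82/352 = 3.03 V.
Assume saturation: I_D = (k_n/2)(V_GS − V_t)² with V_GS = V_G − I_D·R_S = 3.03 − 0.18·I_D.
Substituting gives 0.00356·I_D² − 1.06·I_D + 0.224 = 0, with roots I_D = 0.213 or 296 mA.
The root I_D = 296 mA gives V_GS = -50.3 V ≤ V_t, so take I_D = 0.213 mA.
Then V_GS = 2.99 V and V_DS = V_DD − I_D(R_D+R_S) = 13 − 0.213×4.08 = 12.1 V.
Saturation requires V_DS ≥ V_GS − V_t = 1.39 V; 12.1 ≥ 1.39 ✓.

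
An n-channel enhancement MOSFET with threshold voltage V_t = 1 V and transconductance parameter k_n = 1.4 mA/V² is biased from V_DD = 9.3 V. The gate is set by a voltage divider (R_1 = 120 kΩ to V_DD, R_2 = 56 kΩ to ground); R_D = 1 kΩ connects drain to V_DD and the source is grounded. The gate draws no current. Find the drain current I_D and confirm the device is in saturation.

V_G = V_DD·R_2/(R_1+R_2) = 9.3×56/176 = 2.96 V. With the source grounded, V_GS = V_G = 2.96 V.
Assume saturation: I_D = (k_n/2)(V_GS − V_t)² = (1.4/2)×(2.96 − 1)² = 0.7×1.96² = 2.69 mA.
V_DS = V_DD − I_D·R_D = 9.3 − 2.69×1 = 6.61 V.
Saturation requires V_DS ≥ V_GS − V_t = 1.96 V; 6.61 ≥ 1.96 ✓.

I_D ≈ 2.7 mA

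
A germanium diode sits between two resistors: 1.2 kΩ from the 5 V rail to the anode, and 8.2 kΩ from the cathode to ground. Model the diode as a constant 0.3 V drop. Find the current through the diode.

I ≈ 0.5 mA

The two resistors are in series with the diode, so KVL gives 5 = I·1.2 + 0.3 + I·8.2.
I = (5 − 0.3) / (1.2 + 8.2) kΩ = 4.7 / 9.4 = 0.5 mA.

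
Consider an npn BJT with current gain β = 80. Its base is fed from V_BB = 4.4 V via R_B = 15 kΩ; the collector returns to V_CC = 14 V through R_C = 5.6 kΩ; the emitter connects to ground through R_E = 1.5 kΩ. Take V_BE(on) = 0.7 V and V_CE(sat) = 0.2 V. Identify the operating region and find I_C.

saturation; I_C ≈ 1.9 mA

Assume active: I_B = (4.4 − 0.7)/(15 + 81×1.5) = 0.0271 mA, I_C = β·I_B = 2.17 mA.
Then V_CE = 14 − 2.17×5.6 − 2.2×1.5 = -1.44 V < 0.2 V — the active assumption fails.
Re-solve with V_CE = 0.2 V. KCL at the emitter: V_E/R_E = (V_BB−0.7−V_E)/R_B + (V_CC−0.2−V_E)/R_C, giving V_E = 2.97 V.
I_C = (V_CC − 0.2 − V_E)/R_C = (13.8 − 2.97)/5.6 = 1.93 mA.
Check: I_B = (3.7 − 2.97)/15 = 0.0485 mA, and β·I_B = 3.88 mA > I_C, confirming saturation.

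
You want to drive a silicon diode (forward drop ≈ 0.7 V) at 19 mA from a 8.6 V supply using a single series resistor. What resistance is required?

R ≈ 0.42 kΩ

The resistor drops V_S − V_D = 8.6 − 0.7 = 7.9 V at 19 mA.
R = 7.9 V / 19 mA = 0.416 kΩ.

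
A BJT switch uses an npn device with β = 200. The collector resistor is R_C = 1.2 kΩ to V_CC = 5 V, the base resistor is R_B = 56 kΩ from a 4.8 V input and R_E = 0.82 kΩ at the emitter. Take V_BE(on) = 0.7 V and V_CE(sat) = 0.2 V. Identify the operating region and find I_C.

saturation; I_C ≈ 2.4 mA

Assume active: I_B = (4.8 − 0.7)/(56 + 201×0.82) = 0.0186 mA, I_C = β·I_B = 3.71 mA.
Then V_CE = 5 − 3.71×1.2 − 3.73×0.82 = -2.52 V < 0.2 V — the active assumption fails.
Re-solve with V_CE = 0.2 V. KCL at the emitter: V_E/R_E = (V_BB−0.7−V_E)/R_B + (V_CC−0.2−V_E)/R_C, giving V_E = 1.97 V.
I_C = (V_CC − 0.2 − V_E)/R_C = (4.8 − 1.97)/1.2 = 2.36 mA.
Check: I_B = (4.1 − 1.97)/56 = 0.0381 mA, and β·I_B = 7.62 mA > I_C, confirming saturation.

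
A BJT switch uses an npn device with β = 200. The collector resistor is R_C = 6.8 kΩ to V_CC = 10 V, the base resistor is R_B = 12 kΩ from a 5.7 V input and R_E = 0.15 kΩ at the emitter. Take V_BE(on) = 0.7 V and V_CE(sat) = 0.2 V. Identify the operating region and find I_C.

Assume active: I_B = (5.7 − 0.7)/(12 + 201×0.15) = 0.119 mA, I_C = β·I_B = 23.7 mA.
Then V_CE = 10 − 23.7×6.8 − 23.8×0.15 = -155 V < 0.2 V — the active assumption fails.
Re-solve with V_CE = 0.2 V. KCL at the emitter: V_E/R_E = (V_BB−0.7−V_E)/R_B + (V_CC−0.2−V_E)/R_C, giving V_E = 0.269 V.
I_C = (V_CC − 0.2 − V_E)/R_C = (9.8 − 0.269)/6.8 = 1.4 mA.
Check: I_B = (5 − 0.269)/12 = 0.394 mA, and β·I_B = 78.8 mA > I_C, confirming saturation.

saturation; I_C ≈ 1.4 mA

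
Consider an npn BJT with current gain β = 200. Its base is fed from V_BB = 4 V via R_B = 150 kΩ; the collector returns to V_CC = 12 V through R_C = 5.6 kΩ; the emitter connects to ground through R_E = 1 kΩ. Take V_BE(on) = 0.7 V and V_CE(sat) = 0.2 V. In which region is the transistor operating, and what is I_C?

Assume active: I_B = (4 − 0.7)/(150 + 201×1) = 0.0094 mA, I_C = β·I_B = 1.88 mA.
Then V_CE = 12 − 1.88×5.6 − 1.89×1 = -0.42 V < 0.2 V — the active assumption fails.
Re-solve with V_CE = 0.2 V. KCL at the emitter: V_E/R_E = (V_BB−0.7−V_E)/R_B + (V_CC−0.2−V_E)/R_C, giving V_E = 1.8 V.
I_C = (V_CC − 0.2 − V_E)/R_C = (11.8 − 1.8)/5.6 = 1.79 mA.
Check: I_B = (3.3 − 1.8)/150 = 0.01 mA, and β·I_B = 2 mA > I_C, confirming saturation.

saturation; I_C ≈ 1.8 mA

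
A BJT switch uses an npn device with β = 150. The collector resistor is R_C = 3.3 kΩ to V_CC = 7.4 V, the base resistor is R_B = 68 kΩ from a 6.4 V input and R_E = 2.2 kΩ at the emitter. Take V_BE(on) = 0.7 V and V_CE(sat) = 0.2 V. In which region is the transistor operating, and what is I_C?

saturation; I_C ≈ 1.3 mA

Assume active: I_B = (6.4 − 0.7)/(68 + 151×2.2) = 0.0142 mA, I_C = β·I_B = 2.14 mA.
Then V_CE = 7.4 − 2.14×3.3 − 2.15×2.2 = -4.38 V < 0.2 V — the active assumption fails.
Re-solve with V_CE = 0.2 V. KCL at the emitter: V_E/R_E = (V_BB−0.7−V_E)/R_B + (V_CC−0.2−V_E)/R_C, giving V_E = 2.93 V.
I_C = (V_CC − 0.2 − V_E)/R_C = (7.2 − 2.93)/3.3 = 1.29 mA.
Check: I_B = (5.7 − 2.93)/68 = 0.0407 mA, and β·I_B = 6.1 mA > I_C, confirming saturation.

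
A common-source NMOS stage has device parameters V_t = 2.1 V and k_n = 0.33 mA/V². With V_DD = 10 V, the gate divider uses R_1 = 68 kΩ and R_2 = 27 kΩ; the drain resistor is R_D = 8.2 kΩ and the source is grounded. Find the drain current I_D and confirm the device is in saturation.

I_D ≈ 0.091 mA

V_G = V_DD·R_2/(R_1+R_2) = 10×27/95 = 2.84 V. With the source grounded, V_GS = V_G = 2.84 V.
Assume saturation: I_D = (k_n/2)(V_GS − V_t)² = (0.33/2)×(2.84 − 2.1)² = 0.165×0.742² = 0.0909 mA.
V_DS = V_DD − I_D·R_D = 10 − 0.0909×8.2 = 9.25 V.
Saturation requires V_DS ≥ V_GS − V_t = 0.742 V; 9.25 ≥ 0.742 ✓.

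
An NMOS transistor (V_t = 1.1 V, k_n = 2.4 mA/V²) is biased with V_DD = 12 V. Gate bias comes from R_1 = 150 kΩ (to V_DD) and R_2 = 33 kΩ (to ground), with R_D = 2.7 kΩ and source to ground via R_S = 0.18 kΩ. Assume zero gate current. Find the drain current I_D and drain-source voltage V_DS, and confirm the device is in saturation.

V_G = V_DD·R_2/(R_1+R_2) = 12×33/183 = 2.16 V.
Assume saturation: I_D = (k_n/2)(V_GS − V_t)² with V_GS = V_G − I_D·R_S = 2.16 − 0.18·I_D.
Substituting gives 0.0389·I_D² − 1.46·I_D + 1.36 = 0, with roots I_D = 0.955 or 36.6 mA.
The root I_D = 36.6 mA gives V_GS = -4.42 V ≤ V_t, so take I_D = 0.955 mA.
Then V_GS = 1.99 V and V_DS = V_DD − I_D(R_D+R_S) = 12 − 0.955×2.88 = 9.25 V.
Saturation requires V_DS ≥ V_GS − V_t = 0.892 V; 9.25 ≥ 0.892 ✓.

I_D ≈ 0.95 mA, V_DS ≈ 9.2 V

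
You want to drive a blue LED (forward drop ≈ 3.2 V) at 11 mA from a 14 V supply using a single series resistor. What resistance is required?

R ≈ 0.98 kΩ

The resistor drops V_S − V_D = 14 − 3.2 = 10.8 V at 11 mA.
R = 10.8 V / 11 mA = 0.982 kΩ.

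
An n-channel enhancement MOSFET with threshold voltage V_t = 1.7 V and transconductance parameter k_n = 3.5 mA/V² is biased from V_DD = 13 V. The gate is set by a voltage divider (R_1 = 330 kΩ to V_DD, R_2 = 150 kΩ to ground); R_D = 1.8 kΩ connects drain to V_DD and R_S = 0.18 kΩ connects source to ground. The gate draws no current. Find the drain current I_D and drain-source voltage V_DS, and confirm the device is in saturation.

I_D ≈ 4.4 mA, V_DS ≈ 4.4 V

V_G = V_DD·R_2/(R_1+R_2) = 13×150/480 = 4.06 V.
Assume saturation: I_D = (k_n/2)(V_GS − V_t)² with V_GS = V_G − I_D·R_S = 4.06 − 0.18·I_D.
Substituting gives 0.0567·I_D² − 2.49·I_D + 9.77 = 0, with roots I_D = 4.36 or 39.5 mA.
The root I_D = 39.5 mA gives V_GS = -3.05 V ≤ V_t, so take I_D = 4.36 mA.
Then V_GS = 3.28 V and V_DS = V_DD − I_D(R_D+R_S) = 13 − 4.36×1.98 = 4.37 V.
Saturation requires V_DS ≥ V_GS − V_t = 1.58 V; 4.37 ≥ 1.58 ✓.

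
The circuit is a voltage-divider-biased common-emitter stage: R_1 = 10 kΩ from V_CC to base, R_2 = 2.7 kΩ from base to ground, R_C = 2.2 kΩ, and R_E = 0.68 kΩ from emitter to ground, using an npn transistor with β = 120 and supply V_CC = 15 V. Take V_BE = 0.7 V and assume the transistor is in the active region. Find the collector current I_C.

I_C ≈ 3.5 mA

Thevenize the base divider: V_Th = V_CC·R_2/(R_1+R_2) = 15×2.7/12.7 = 3.19 V, R_Th = R_1‖R_2 = 2.13 kΩ.
Base-emitter loop: V_Th = I_B·R_Th + V_BE + (β+1)I_B·R_E, so I_B = (3.19 − 0.7) / (2.13 + 121×0.68) = 0.0295 mA.
I_C = β·I_B = 120×0.0295 = 3.54 mA, and I_E = (β+1)I_B = 3.57 mA.
V_CE = V_CC − I_C·R_C − I_E·R_E = 15 − 3.54×2.2 − 3.57×0.68 = 4.79 V.
V_CE = 4.79 V > 0.2 V confirms active-region operation.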